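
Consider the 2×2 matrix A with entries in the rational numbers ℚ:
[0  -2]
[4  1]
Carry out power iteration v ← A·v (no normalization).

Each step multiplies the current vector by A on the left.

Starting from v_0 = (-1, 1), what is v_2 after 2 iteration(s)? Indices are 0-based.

v_0 = (-1, 1).
v_1 = A·v_0 = (-2, -3).
v_2 = A·v_1 = (6, -11).

v_2 = (6, -11)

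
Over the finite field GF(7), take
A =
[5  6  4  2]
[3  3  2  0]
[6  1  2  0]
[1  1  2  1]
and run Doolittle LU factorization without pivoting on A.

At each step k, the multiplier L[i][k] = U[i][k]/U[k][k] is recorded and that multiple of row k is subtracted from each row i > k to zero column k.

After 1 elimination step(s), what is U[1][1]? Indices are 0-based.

k=0: U[0][0]=5
  eliminate (1,0): mult=2, new row 1: (0, 5, 1, 3); set L[1][0]=2
  eliminate (2,0): mult=4, new row 2: (0, 5, 0, 6); set L[2][0]=4
  eliminate (3,0): mult=3, new row 3: (0, 4, 4, 2); set L[3][0]=3

U[1][1] = 5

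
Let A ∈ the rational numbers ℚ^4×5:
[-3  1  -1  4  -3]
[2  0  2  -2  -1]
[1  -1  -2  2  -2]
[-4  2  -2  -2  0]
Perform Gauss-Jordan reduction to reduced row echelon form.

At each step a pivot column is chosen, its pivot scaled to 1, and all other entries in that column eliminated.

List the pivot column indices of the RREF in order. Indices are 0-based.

pivot columns: 0, 1, 2, 3

pivot(0,0)=-3: scale R0 → (1, -1/3, 1/3, -4/3, 1)
  clear (1,0): R1 −= (2)R0 → (0, 2/3, 4/3, 2/3, -3)
  clear (2,0): R2 −= (1)R0 → (0, -2/3, -7/3, 10/3, -3)
  clear (3,0): R3 −= (-4)R0 → (0, 2/3, -2/3, -22/3, 4)
pivot(1,1)=2/3: scale R1 → (0, 1, 2, 1, -9/2)
  clear (0,1): R0 −= (-1/3)R1 → (1, 0, 1, -1, -1/2)
  clear (2,1): R2 −= (-2/3)R1 → (0, 0, -1, 4, -6)
  clear (3,1): R3 −= (2/3)R1 → (0, 0, -2, -8, 7)
pivot(2,2)=-1: scale R2 → (0, 0, 1, -4, 6)
  clear (0,2): R0 −= (1)R2 → (1, 0, 0, 3, -13/2)
  clear (1,2): R1 −= (2)R2 → (0, 1, 0, 9, -33/2)
  clear (3,2): R3 −= (-2)R2 → (0, 0, 0, -16, 19)
pivot(3,3)=-16: scale R3 → (0, 0, 0, 1, -19/16)
  clear (0,3): R0 −= (3)R3 → (1, 0, 0, 0, -47/16)
  clear (1,3): R1 −= (9)R3 → (0, 1, 0, 0, -93/16)
  clear (2,3): R2 −= (-4)R3 → (0, 0, 1, 0, 5/4)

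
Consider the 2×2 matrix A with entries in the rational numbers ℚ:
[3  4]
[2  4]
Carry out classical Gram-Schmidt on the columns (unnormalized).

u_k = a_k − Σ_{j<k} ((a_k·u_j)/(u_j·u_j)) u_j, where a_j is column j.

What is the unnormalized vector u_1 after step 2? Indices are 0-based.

u_1 = (-8/13, 12/13)

Step 1: u_0 = a_0 = (3, 2).
Step 2: u_1 = a_1 − (20/13)·u_0 = (-8/13, 12/13).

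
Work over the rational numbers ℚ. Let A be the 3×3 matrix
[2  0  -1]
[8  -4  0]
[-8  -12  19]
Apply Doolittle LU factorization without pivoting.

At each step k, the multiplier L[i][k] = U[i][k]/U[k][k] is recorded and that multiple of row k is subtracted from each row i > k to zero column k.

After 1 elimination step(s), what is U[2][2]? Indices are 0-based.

k=0: U[0][0]=2
  eliminate (1,0): mult=4, new row 1: (0, -4, 4); set L[1][0]=4
  eliminate (2,0): mult=-4, new row 2: (0, -12, 15); set L[2][0]=-4

U[2][2] = 15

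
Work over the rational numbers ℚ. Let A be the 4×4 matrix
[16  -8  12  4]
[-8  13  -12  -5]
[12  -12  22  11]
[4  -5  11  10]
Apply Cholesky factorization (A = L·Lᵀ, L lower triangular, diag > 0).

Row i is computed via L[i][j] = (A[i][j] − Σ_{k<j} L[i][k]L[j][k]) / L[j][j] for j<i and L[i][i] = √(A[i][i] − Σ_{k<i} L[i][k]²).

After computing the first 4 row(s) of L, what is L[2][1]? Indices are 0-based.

Step 1: L[0][0] = √(16) = 4.
  L[1][0] = (-8) / L[0][0] = -2.
Step 2: L[1][1] = √(9) = 3.
  L[2][0] = (12) / L[0][0] = 3.
  L[2][1] = (-6) / L[1][1] = -2.
Step 3: L[2][2] = √(9) = 3.
  L[3][0] = (4) / L[0][0] = 1.
  L[3][1] = (-3) / L[1][1] = -1.
  L[3][2] = (6) / L[2][2] = 2.
Step 4: L[3][3] = √(4) = 2.

L[2][1] = -2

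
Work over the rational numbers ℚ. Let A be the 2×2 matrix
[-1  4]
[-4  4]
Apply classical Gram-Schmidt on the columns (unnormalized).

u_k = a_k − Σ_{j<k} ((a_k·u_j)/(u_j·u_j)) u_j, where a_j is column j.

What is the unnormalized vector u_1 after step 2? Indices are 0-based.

u_1 = (48/17, -12/17)

Step 1: u_0 = a_0 = (-1, -4).
Step 2: u_1 = a_1 − (-20/17)·u_0 = (48/17, -12/17).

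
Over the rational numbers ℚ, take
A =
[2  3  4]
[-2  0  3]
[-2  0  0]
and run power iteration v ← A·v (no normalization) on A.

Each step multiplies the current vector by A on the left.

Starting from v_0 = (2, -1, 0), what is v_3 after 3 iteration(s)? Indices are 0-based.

v_3 = (-102, 46, 52)

v_0 = (2, -1, 0).
v_1 = A·v_0 = (1, -4, -4).
v_2 = A·v_1 = (-26, -14, -2).
v_3 = A·v_2 = (-102, 46, 52).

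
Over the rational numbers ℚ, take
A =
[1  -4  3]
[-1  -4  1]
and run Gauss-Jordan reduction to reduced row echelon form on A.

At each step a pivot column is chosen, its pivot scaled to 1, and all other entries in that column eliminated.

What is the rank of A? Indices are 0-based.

rank = 2

pivot(0,0)=1: scale R0 → (1, -4, 3)
  clear (1,0): R1 −= (-1)R0 → (0, -8, 4)
pivot(1,1)=-8: scale R1 → (0, 1, -1/2)
  clear (0,1): R0 −= (-4)R1 → (1, 0, 1)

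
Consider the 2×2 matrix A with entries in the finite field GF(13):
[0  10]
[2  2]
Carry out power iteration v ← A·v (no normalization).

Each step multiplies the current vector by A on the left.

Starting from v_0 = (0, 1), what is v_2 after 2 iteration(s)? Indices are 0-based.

v_2 = (7, 11)

v_0 = (0, 1).
v_1 = A·v_0 = (10, 2).
v_2 = A·v_1 = (7, 11).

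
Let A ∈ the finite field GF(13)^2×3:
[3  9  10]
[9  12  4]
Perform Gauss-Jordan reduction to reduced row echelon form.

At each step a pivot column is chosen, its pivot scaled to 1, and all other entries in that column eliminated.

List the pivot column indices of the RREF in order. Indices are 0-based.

step 1: normalize row 0 (÷3) = (1, 3, 12)
  row 1: subtract 9×row0 = (0, 11, 0)
step 2: normalize row 1 (÷11) = (0, 1, 0)
  row 0: subtract 3×row1 = (1, 0, 12)

pivot columns: 0, 1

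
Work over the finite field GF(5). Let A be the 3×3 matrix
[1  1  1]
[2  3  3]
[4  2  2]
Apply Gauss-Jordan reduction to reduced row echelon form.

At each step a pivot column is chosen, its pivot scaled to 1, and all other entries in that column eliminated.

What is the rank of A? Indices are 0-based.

rank = 2

[1] R0 /= 1  ⇒  (1, 1, 1)
     R1 -= 2·R0  ⇒  (0, 1, 1)
     R2 -= 4·R0  ⇒  (0, 3, 3)
[2] R1 /= 1  ⇒  (0, 1, 1)
     R0 -= 1·R1  ⇒  (1, 0, 0)
     R2 -= 3·R1  ⇒  (0, 0, 0)
column 2 empty below row 2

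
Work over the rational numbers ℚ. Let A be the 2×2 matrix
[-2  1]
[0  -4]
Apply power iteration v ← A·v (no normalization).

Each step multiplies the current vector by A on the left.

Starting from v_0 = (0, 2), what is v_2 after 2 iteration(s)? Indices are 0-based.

v_0 = (0, 2).
v_1 = A·v_0 = (2, -8).
v_2 = A·v_1 = (-12, 32).

v_2 = (-12, 32)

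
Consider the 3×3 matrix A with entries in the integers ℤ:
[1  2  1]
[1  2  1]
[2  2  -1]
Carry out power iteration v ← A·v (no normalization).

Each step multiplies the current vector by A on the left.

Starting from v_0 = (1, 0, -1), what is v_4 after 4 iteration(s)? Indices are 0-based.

v_4 = (33, 33, 9)

v_0 = (1, 0, -1).
v_1 = A·v_0 = (0, 0, 3).
v_2 = A·v_1 = (3, 3, -3).
v_3 = A·v_2 = (6, 6, 15).
v_4 = A·v_3 = (33, 33, 9).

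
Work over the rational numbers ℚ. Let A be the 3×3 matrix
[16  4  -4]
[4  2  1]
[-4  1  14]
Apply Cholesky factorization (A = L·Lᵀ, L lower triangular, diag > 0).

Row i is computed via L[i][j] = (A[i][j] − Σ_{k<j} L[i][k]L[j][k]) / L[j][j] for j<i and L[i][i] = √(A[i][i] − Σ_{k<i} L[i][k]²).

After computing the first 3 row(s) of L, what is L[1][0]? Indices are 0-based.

Step 1: L[0][0] = √(16) = 4.
  L[1][0] = (4) / L[0][0] = 1.
Step 2: L[1][1] = √(1) = 1.
  L[2][0] = (-4) / L[0][0] = -1.
  L[2][1] = (2) / L[1][1] = 2.
Step 3: L[2][2] = √(9) = 3.

L[1][0] = 1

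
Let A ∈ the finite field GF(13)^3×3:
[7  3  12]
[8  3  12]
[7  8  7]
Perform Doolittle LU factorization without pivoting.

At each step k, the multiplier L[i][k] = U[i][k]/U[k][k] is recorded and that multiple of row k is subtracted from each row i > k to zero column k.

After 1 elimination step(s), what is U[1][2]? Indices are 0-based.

U[1][2] = 2

[col 0] pivot 7
  R1 -= 3*R0 → (0, 7, 2)  (L[1][0] := 3)
  R2 -= 1*R0 → (0, 5, 8)  (L[2][0] := 1)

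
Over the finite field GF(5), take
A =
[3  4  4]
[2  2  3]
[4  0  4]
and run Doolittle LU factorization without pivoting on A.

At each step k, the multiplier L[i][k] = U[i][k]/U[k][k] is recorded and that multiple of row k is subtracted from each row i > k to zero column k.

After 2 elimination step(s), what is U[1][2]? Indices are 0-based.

[col 0] pivot 3
  R1 -= 4*R0 → (0, 1, 2)  (L[1][0] := 4)
  R2 -= 3*R0 → (0, 3, 2)  (L[2][0] := 3)
[col 1] pivot 1
  R2 -= 3*R1 → (0, 0, 1)  (L[2][1] := 3)

U[1][2] = 2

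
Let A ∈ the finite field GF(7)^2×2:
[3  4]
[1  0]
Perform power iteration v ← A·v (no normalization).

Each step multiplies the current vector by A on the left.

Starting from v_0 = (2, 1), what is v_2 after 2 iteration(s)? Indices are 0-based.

v_2 = (3, 3)

v_0 = (2, 1).
v_1 = A·v_0 = (3, 2).
v_2 = A·v_1 = (3, 3).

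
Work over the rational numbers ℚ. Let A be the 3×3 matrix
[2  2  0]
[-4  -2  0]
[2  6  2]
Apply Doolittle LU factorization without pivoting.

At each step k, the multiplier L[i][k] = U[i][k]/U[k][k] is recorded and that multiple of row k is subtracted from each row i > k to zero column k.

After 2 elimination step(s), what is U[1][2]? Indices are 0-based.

U[1][2] = 0

k=0: U[0][0]=2
  eliminate (1,0): mult=-2, new row 1: (0, 2, 0); set L[1][0]=-2
  eliminate (2,0): mult=1, new row 2: (0, 4, 2); set L[2][0]=1
k=1: U[1][1]=2
  eliminate (2,1): mult=2, new row 2: (0, 0, 2); set L[2][1]=2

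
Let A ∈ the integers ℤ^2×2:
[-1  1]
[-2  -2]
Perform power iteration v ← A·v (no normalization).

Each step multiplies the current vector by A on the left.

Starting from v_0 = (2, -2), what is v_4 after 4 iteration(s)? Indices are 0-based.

v_0 = (2, -2).
v_1 = A·v_0 = (-4, 0).
v_2 = A·v_1 = (4, 8).
v_3 = A·v_2 = (4, -24).
v_4 = A·v_3 = (-28, 40).

v_4 = (-28, 40)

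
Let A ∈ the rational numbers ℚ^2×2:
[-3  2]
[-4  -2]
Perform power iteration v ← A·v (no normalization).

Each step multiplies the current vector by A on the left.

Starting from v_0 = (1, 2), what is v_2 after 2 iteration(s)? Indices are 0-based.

v_0 = (1, 2).
v_1 = A·v_0 = (1, -8).
v_2 = A·v_1 = (-19, 12).

v_2 = (-19, 12)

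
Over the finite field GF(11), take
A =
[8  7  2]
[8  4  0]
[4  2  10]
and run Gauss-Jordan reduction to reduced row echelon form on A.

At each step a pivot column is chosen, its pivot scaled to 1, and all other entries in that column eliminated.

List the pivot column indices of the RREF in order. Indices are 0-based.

pivot columns: 0, 1, 2

pivot(0,0)=8: scale R0 → (1, 5, 3)
  clear (1,0): R1 −= (8)R0 → (0, 8, 9)
  clear (2,0): R2 −= (4)R0 → (0, 4, 9)
pivot(1,1)=8: scale R1 → (0, 1, 8)
  clear (0,1): R0 −= (5)R1 → (1, 0, 7)
  clear (2,1): R2 −= (4)R1 → (0, 0, 10)
pivot(2,2)=10: scale R2 → (0, 0, 1)
  clear (0,2): R0 −= (7)R2 → (1, 0, 0)
  clear (1,2): R1 −= (8)R2 → (0, 1, 0)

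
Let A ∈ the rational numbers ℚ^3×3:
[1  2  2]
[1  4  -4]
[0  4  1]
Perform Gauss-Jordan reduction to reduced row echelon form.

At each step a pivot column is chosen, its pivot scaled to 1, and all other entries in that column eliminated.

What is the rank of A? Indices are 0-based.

step 1: normalize row 0 (÷1) = (1, 2, 2)
  row 1: subtract 1×row0 = (0, 2, -6)
step 2: normalize row 1 (÷2) = (0, 1, -3)
  row 0: subtract 2×row1 = (1, 0, 8)
  row 2: subtract 4×row1 = (0, 0, 13)
step 3: normalize row 2 (÷13) = (0, 0, 1)
  row 0: subtract 8×row2 = (1, 0, 0)
  row 1: subtract -3×row2 = (0, 1, 0)

rank = 3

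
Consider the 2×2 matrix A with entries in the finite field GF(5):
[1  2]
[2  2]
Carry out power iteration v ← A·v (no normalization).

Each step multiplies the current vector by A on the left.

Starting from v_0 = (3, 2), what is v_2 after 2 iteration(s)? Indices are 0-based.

v_0 = (3, 2).
v_1 = A·v_0 = (2, 0).
v_2 = A·v_1 = (2, 4).

v_2 = (2, 4)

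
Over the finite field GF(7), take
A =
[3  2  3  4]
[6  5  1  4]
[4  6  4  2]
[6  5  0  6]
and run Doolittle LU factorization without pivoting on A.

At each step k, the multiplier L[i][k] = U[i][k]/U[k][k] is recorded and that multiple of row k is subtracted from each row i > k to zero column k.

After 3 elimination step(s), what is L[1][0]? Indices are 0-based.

Step 1: pivot at (0,0) is 3.
  row1 ← row1 − (2)·row0  ⇒  L[1][0]=2, U row1=(0, 1, 2, 3)
  row2 ← row2 − (6)·row0  ⇒  L[2][0]=6, U row2=(0, 1, 0, 6)
  row3 ← row3 − (2)·row0  ⇒  L[3][0]=2, U row3=(0, 1, 1, 5)
Step 2: pivot at (1,1) is 1.
  row2 ← row2 − (1)·row1  ⇒  L[2][1]=1, U row2=(0, 0, 5, 3)
  row3 ← row3 − (1)·row1  ⇒  L[3][1]=1, U row3=(0, 0, 6, 2)
Step 3: pivot at (2,2) is 5.
  row3 ← row3 − (4)·row2  ⇒  L[3][2]=4, U row3=(0, 0, 0, 4)

L[1][0] = 2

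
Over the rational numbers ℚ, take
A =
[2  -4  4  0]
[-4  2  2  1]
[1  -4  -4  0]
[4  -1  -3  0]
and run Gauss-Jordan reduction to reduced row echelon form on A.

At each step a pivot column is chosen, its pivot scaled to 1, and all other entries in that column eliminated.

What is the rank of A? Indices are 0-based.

rank = 4

pivot(0,0)=2: scale R0 → (1, -2, 2, 0)
  clear (1,0): R1 −= (-4)R0 → (0, -6, 10, 1)
  clear (2,0): R2 −= (1)R0 → (0, -2, -6, 0)
  clear (3,0): R3 −= (4)R0 → (0, 7, -11, 0)
pivot(1,1)=-6: scale R1 → (0, 1, -5/3, -1/6)
  clear (0,1): R0 −= (-2)R1 → (1, 0, -4/3, -1/3)
  clear (2,1): R2 −= (-2)R1 → (0, 0, -28/3, -1/3)
  clear (3,1): R3 −= (7)R1 → (0, 0, 2/3, 7/6)
pivot(2,2)=-28/3: scale R2 → (0, 0, 1, 1/28)
  clear (0,2): R0 −= (-4/3)R2 → (1, 0, 0, -2/7)
  clear (1,2): R1 −= (-5/3)R2 → (0, 1, 0, -3/28)
  clear (3,2): R3 −= (2/3)R2 → (0, 0, 0, 8/7)
pivot(3,3)=8/7: scale R3 → (0, 0, 0, 1)
  clear (0,3): R0 −= (-2/7)R3 → (1, 0, 0, 0)
  clear (1,3): R1 −= (-3/28)R3 → (0, 1, 0, 0)
  clear (2,3): R2 −= (1/28)R3 → (0, 0, 1, 0)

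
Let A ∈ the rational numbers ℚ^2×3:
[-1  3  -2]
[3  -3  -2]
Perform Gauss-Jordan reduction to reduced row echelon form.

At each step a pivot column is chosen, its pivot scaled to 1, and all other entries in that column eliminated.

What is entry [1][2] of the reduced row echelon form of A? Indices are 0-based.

M[1][2] = -4/3

[1] R0 /= -1  ⇒  (1, -3, 2)
     R1 -= 3·R0  ⇒  (0, 6, -8)
[2] R1 /= 6  ⇒  (0, 1, -4/3)
     R0 -= -3·R1  ⇒  (1, 0, -2)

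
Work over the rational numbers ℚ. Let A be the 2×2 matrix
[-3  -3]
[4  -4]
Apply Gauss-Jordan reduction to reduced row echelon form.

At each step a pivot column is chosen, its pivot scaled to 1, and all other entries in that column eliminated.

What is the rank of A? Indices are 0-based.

pivot(0,0)=-3: scale R0 → (1, 1)
  clear (1,0): R1 −= (4)R0 → (0, -8)
pivot(1,1)=-8: scale R1 → (0, 1)
  clear (0,1): R0 −= (1)R1 → (1, 0)

rank = 2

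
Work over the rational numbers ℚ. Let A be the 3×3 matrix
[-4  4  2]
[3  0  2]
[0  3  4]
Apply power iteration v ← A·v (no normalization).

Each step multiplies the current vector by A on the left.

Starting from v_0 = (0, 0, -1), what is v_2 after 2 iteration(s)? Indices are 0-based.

v_2 = (-8, -14, -22)

v_0 = (0, 0, -1).
v_1 = A·v_0 = (-2, -2, -4).
v_2 = A·v_1 = (-8, -14, -22).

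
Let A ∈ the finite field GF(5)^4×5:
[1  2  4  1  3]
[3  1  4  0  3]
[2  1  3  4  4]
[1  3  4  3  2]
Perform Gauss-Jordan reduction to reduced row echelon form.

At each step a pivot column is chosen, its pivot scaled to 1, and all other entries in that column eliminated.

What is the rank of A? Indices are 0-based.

[1] R0 /= 1  ⇒  (1, 2, 4, 1, 3)
     R1 -= 3·R0  ⇒  (0, 0, 2, 2, 4)
     R2 -= 2·R0  ⇒  (0, 2, 0, 2, 3)
     R3 -= 1·R0  ⇒  (0, 1, 0, 2, 4)
[2] R1 <-> R2
[2] R1 /= 2  ⇒  (0, 1, 0, 1, 4)
     R0 -= 2·R1  ⇒  (1, 0, 4, 4, 0)
     R3 -= 1·R1  ⇒  (0, 0, 0, 1, 0)
[3] R2 /= 2  ⇒  (0, 0, 1, 1, 2)
     R0 -= 4·R2  ⇒  (1, 0, 0, 0, 2)
[4] R3 /= 1  ⇒  (0, 0, 0, 1, 0)
     R1 -= 1·R3  ⇒  (0, 1, 0, 0, 4)
     R2 -= 1·R3  ⇒  (0, 0, 1, 0, 2)

rank = 4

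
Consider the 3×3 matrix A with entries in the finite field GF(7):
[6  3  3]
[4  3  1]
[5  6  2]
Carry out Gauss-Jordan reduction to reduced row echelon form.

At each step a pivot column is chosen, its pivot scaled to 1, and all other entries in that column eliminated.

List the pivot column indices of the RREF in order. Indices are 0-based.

pivot(0,0)=6: scale R0 → (1, 4, 4)
  clear (1,0): R1 −= (4)R0 → (0, 1, 6)
  clear (2,0): R2 −= (5)R0 → (0, 0, 3)
pivot(1,1)=1: scale R1 → (0, 1, 6)
  clear (0,1): R0 −= (4)R1 → (1, 0, 1)
pivot(2,2)=3: scale R2 → (0, 0, 1)
  clear (0,2): R0 −= (1)R2 → (1, 0, 0)
  clear (1,2): R1 −= (6)R2 → (0, 1, 0)

pivot columns: 0, 1, 2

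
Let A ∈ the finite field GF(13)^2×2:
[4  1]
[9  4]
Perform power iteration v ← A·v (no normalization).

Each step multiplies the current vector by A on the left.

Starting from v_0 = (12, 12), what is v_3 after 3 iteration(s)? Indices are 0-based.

v_0 = (12, 12).
v_1 = A·v_0 = (8, 0).
v_2 = A·v_1 = (6, 7).
v_3 = A·v_2 = (5, 4).

v_3 = (5, 4)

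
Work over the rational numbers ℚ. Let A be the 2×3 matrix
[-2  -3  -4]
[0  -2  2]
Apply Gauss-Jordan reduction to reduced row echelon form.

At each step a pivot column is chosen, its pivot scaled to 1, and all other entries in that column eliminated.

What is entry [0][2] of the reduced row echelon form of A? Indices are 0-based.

[1] R0 /= -2  ⇒  (1, 3/2, 2)
[2] R1 /= -2  ⇒  (0, 1, -1)
     R0 -= 3/2·R1  ⇒  (1, 0, 7/2)

M[0][2] = 7/2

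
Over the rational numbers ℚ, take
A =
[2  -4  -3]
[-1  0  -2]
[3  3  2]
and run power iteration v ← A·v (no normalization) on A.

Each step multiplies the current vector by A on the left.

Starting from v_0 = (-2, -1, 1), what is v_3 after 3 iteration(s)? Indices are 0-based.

v_3 = (31, 31, 50)

v_0 = (-2, -1, 1).
v_1 = A·v_0 = (-3, 0, -7).
v_2 = A·v_1 = (15, 17, -23).
v_3 = A·v_2 = (31, 31, 50).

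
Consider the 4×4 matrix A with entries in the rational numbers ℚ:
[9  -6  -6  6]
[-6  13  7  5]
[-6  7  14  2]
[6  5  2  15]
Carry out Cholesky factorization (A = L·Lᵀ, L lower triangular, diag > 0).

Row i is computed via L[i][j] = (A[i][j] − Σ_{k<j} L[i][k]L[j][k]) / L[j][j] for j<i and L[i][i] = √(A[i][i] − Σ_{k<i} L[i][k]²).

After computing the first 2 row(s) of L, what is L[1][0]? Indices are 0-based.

Step 1: L[0][0] = √(9) = 3.
  L[1][0] = (-6) / L[0][0] = -2.
Step 2: L[1][1] = √(9) = 3.

L[1][0] = -2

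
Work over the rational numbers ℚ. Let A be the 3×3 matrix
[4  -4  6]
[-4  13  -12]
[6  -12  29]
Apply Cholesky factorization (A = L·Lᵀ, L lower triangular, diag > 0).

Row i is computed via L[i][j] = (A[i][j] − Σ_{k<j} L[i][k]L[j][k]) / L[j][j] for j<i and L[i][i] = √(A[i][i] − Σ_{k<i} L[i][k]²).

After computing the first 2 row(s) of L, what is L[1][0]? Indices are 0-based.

L[1][0] = -2

Step 1: L[0][0] = √(4) = 2.
  L[1][0] = (-4) / L[0][0] = -2.
Step 2: L[1][1] = √(9) = 3.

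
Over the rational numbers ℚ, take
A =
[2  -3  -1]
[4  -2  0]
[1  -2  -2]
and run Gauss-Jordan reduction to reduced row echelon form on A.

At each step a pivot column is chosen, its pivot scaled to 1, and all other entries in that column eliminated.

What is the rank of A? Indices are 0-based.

step 1: normalize row 0 (÷2) = (1, -3/2, -1/2)
  row 1: subtract 4×row0 = (0, 4, 2)
  row 2: subtract 1×row0 = (0, -1/2, -3/2)
step 2: normalize row 1 (÷4) = (0, 1, 1/2)
  row 0: subtract -3/2×row1 = (1, 0, 1/4)
  row 2: subtract -1/2×row1 = (0, 0, -5/4)
step 3: normalize row 2 (÷-5/4) = (0, 0, 1)
  row 0: subtract 1/4×row2 = (1, 0, 0)
  row 1: subtract 1/2×row2 = (0, 1, 0)

rank = 3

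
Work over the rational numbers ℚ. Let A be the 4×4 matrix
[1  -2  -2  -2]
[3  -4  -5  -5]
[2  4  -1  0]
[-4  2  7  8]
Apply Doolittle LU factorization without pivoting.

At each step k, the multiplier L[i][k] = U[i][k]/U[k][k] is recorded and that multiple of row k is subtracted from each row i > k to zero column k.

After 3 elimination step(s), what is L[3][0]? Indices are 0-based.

L[3][0] = -4

k=0: U[0][0]=1
  eliminate (1,0): mult=3, new row 1: (0, 2, 1, 1); set L[1][0]=3
  eliminate (2,0): mult=2, new row 2: (0, 8, 3, 4); set L[2][0]=2
  eliminate (3,0): mult=-4, new row 3: (0, -6, -1, 0); set L[3][0]=-4
k=1: U[1][1]=2
  eliminate (2,1): mult=4, new row 2: (0, 0, -1, 0); set L[2][1]=4
  eliminate (3,1): mult=-3, new row 3: (0, 0, 2, 3); set L[3][1]=-3
k=2: U[2][2]=-1
  eliminate (3,2): mult=-2, new row 3: (0, 0, 0, 3); set L[3][2]=-2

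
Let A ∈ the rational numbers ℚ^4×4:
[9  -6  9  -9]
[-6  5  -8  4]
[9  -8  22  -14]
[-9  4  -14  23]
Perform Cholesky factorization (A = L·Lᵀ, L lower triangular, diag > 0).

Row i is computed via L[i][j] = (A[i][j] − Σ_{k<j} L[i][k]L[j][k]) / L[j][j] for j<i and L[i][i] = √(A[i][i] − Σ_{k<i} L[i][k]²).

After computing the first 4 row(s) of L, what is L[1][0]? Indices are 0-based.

Step 1: L[0][0] = √(9) = 3.
  L[1][0] = (-6) / L[0][0] = -2.
Step 2: L[1][1] = √(1) = 1.
  L[2][0] = (9) / L[0][0] = 3.
  L[2][1] = (-2) / L[1][1] = -2.
Step 3: L[2][2] = √(9) = 3.
  L[3][0] = (-9) / L[0][0] = -3.
  L[3][1] = (-2) / L[1][1] = -2.
  L[3][2] = (-9) / L[2][2] = -3.
Step 4: L[3][3] = √(1) = 1.

L[1][0] = -2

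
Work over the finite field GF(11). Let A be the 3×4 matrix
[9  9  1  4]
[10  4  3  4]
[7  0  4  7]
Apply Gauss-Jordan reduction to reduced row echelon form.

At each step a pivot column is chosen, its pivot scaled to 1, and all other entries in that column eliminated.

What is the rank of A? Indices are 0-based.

pivot(0,0)=9: scale R0 → (1, 1, 5, 9)
  clear (1,0): R1 −= (10)R0 → (0, 5, 8, 2)
  clear (2,0): R2 −= (7)R0 → (0, 4, 2, 10)
pivot(1,1)=5: scale R1 → (0, 1, 6, 7)
  clear (0,1): R0 −= (1)R1 → (1, 0, 10, 2)
  clear (2,1): R2 −= (4)R1 → (0, 0, 0, 4)
col 2: no nonzero at/below row 2; advance.
pivot(2,3)=4: scale R2 → (0, 0, 0, 1)
  clear (0,3): R0 −= (2)R2 → (1, 0, 10, 0)
  clear (1,3): R1 −= (7)R2 → (0, 1, 6, 0)

rank = 3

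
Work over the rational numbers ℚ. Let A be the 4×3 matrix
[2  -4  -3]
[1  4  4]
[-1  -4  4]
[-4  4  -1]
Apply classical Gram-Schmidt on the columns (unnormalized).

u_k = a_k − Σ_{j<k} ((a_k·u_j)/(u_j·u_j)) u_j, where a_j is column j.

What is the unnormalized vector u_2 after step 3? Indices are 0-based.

u_2 = (-5/2, 7/2, 9/2, -3/2)

Step 1: u_0 = a_0 = (2, 1, -1, -4).
Step 2: u_1 = a_1 − (-8/11)·u_0 = (-28/11, 52/11, -52/11, 12/11).
Step 3: u_2 = a_2 − (-1/11)·u_0 − (1/8)·u_1 = (-5/2, 7/2, 9/2, -3/2).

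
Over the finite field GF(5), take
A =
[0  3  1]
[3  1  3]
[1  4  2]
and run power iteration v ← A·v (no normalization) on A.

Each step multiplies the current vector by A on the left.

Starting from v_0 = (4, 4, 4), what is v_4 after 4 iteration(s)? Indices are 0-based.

v_0 = (4, 4, 4).
v_1 = A·v_0 = (1, 3, 3).
v_2 = A·v_1 = (2, 0, 4).
v_3 = A·v_2 = (4, 3, 0).
v_4 = A·v_3 = (4, 0, 1).

v_4 = (4, 0, 1)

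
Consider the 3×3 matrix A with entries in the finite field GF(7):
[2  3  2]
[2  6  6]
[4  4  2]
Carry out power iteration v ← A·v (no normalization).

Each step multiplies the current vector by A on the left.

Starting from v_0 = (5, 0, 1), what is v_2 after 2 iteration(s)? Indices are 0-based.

v_2 = (4, 0, 2)

v_0 = (5, 0, 1).
v_1 = A·v_0 = (5, 2, 1).
v_2 = A·v_1 = (4, 0, 2).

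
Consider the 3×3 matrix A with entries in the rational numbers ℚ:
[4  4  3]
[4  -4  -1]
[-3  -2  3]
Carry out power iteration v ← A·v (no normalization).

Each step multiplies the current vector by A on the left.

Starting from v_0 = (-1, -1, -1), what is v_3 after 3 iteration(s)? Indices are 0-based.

v_3 = (-225, 27, 313)

v_0 = (-1, -1, -1).
v_1 = A·v_0 = (-11, 1, 2).
v_2 = A·v_1 = (-34, -50, 37).
v_3 = A·v_2 = (-225, 27, 313).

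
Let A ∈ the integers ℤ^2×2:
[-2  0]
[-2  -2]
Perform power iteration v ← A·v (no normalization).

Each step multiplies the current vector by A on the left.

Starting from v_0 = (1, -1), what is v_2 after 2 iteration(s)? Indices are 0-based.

v_2 = (4, 4)

v_0 = (1, -1).
v_1 = A·v_0 = (-2, 0).
v_2 = A·v_1 = (4, 4).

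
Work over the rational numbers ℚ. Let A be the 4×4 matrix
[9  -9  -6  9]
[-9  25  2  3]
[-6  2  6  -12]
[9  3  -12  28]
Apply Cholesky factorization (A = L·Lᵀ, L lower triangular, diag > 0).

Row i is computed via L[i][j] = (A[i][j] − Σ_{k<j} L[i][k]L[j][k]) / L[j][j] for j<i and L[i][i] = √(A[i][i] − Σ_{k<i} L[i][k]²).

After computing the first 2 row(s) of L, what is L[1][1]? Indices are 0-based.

Step 1: L[0][0] = √(9) = 3.
  L[1][0] = (-9) / L[0][0] = -3.
Step 2: L[1][1] = √(16) = 4.

L[1][1] = 4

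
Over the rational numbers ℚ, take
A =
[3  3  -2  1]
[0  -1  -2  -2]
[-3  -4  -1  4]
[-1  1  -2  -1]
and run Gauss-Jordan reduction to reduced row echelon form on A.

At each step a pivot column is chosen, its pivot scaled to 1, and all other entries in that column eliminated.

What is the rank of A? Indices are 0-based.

rank = 4

step 1: normalize row 0 (÷3) = (1, 1, -2/3, 1/3)
  row 2: subtract -3×row0 = (0, -1, -3, 5)
  row 3: subtract -1×row0 = (0, 2, -8/3, -2/3)
step 2: normalize row 1 (÷-1) = (0, 1, 2, 2)
  row 0: subtract 1×row1 = (1, 0, -8/3, -5/3)
  row 2: subtract -1×row1 = (0, 0, -1, 7)
  row 3: subtract 2×row1 = (0, 0, -20/3, -14/3)
step 3: normalize row 2 (÷-1) = (0, 0, 1, -7)
  row 0: subtract -8/3×row2 = (1, 0, 0, -61/3)
  row 1: subtract 2×row2 = (0, 1, 0, 16)
  row 3: subtract -20/3×row2 = (0, 0, 0, -154/3)
step 4: normalize row 3 (÷-154/3) = (0, 0, 0, 1)
  row 0: subtract -61/3×row3 = (1, 0, 0, 0)
  row 1: subtract 16×row3 = (0, 1, 0, 0)
  row 2: subtract -7×row3 = (0, 0, 1, 0)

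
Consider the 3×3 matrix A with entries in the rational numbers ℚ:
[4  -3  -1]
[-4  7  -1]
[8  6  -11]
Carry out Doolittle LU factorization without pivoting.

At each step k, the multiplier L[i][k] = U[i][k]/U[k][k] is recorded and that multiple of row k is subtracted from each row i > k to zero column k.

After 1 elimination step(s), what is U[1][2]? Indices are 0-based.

U[1][2] = -2

k=0: U[0][0]=4
  eliminate (1,0): mult=-1, new row 1: (0, 4, -2); set L[1][0]=-1
  eliminate (2,0): mult=2, new row 2: (0, 12, -9); set L[2][0]=2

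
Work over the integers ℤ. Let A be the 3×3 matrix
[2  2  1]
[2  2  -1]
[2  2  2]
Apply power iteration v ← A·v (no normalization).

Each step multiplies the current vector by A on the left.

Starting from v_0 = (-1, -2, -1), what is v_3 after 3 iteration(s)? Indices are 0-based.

v_3 = (-136, -56, -176)

v_0 = (-1, -2, -1).
v_1 = A·v_0 = (-7, -5, -8).
v_2 = A·v_1 = (-32, -16, -40).
v_3 = A·v_2 = (-136, -56, -176).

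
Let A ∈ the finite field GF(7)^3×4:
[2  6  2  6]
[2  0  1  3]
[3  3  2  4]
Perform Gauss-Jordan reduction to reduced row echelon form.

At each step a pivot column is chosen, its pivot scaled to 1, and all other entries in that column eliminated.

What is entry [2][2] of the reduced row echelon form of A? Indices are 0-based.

[1] R0 /= 2  ⇒  (1, 3, 1, 3)
     R1 -= 2·R0  ⇒  (0, 1, 6, 4)
     R2 -= 3·R0  ⇒  (0, 1, 6, 2)
[2] R1 /= 1  ⇒  (0, 1, 6, 4)
     R0 -= 3·R1  ⇒  (1, 0, 4, 5)
     R2 -= 1·R1  ⇒  (0, 0, 0, 5)
column 2 empty below row 2
[3] R2 /= 5  ⇒  (0, 0, 0, 1)
     R0 -= 5·R2  ⇒  (1, 0, 4, 0)
     R1 -= 4·R2  ⇒  (0, 1, 6, 0)

M[2][2] = 0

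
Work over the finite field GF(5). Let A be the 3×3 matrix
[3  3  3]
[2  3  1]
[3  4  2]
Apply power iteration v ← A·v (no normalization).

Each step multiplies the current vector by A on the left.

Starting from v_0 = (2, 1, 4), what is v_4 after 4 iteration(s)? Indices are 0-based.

v_4 = (4, 0, 3)

v_0 = (2, 1, 4).
v_1 = A·v_0 = (1, 1, 3).
v_2 = A·v_1 = (0, 3, 3).
v_3 = A·v_2 = (3, 2, 3).
v_4 = A·v_3 = (4, 0, 3).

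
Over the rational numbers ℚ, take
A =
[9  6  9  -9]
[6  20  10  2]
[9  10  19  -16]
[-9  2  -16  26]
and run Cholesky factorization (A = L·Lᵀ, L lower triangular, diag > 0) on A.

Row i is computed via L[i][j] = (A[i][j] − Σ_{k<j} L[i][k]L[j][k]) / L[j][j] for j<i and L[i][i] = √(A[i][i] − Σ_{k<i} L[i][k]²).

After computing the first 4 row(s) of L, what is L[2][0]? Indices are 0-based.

L[2][0] = 3

Step 1: L[0][0] = √(9) = 3.
  L[1][0] = (6) / L[0][0] = 2.
Step 2: L[1][1] = √(16) = 4.
  L[2][0] = (9) / L[0][0] = 3.
  L[2][1] = (4) / L[1][1] = 1.
Step 3: L[2][2] = √(9) = 3.
  L[3][0] = (-9) / L[0][0] = -3.
  L[3][1] = (8) / L[1][1] = 2.
  L[3][2] = (-9) / L[2][2] = -3.
Step 4: L[3][3] = √(4) = 2.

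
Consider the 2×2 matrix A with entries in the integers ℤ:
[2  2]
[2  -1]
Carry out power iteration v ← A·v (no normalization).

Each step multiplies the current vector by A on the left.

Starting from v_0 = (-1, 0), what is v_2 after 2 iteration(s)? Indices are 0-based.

v_2 = (-8, -2)

v_0 = (-1, 0).
v_1 = A·v_0 = (-2, -2).
v_2 = A·v_1 = (-8, -2).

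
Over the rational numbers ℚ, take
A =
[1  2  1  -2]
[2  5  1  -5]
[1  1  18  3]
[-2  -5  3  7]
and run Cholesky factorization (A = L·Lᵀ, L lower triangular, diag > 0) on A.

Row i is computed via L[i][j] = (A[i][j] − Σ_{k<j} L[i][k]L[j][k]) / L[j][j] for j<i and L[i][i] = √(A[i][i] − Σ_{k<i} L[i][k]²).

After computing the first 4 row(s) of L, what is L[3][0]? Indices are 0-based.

L[3][0] = -2

Step 1: L[0][0] = √(1) = 1.
  L[1][0] = (2) / L[0][0] = 2.
Step 2: L[1][1] = √(1) = 1.
  L[2][0] = (1) / L[0][0] = 1.
  L[2][1] = (-1) / L[1][1] = -1.
Step 3: L[2][2] = √(16) = 4.
  L[3][0] = (-2) / L[0][0] = -2.
  L[3][1] = (-1) / L[1][1] = -1.
  L[3][2] = (4) / L[2][2] = 1.
Step 4: L[3][3] = √(1) = 1.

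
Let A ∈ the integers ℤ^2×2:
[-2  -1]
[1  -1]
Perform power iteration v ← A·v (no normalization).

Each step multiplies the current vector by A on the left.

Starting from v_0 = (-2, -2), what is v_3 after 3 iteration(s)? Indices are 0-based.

v_3 = (18, -18)

v_0 = (-2, -2).
v_1 = A·v_0 = (6, 0).
v_2 = A·v_1 = (-12, 6).
v_3 = A·v_2 = (18, -18).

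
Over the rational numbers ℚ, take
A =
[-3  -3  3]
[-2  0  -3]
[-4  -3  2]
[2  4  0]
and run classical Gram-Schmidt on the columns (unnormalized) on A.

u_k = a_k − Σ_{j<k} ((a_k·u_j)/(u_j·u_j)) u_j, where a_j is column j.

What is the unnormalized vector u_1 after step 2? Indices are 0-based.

Step 1: u_0 = a_0 = (-3, -2, -4, 2).
Step 2: u_1 = a_1 − (29/33)·u_0 = (-4/11, 58/33, 17/33, 74/33).

u_1 = (-4/11, 58/33, 17/33, 74/33)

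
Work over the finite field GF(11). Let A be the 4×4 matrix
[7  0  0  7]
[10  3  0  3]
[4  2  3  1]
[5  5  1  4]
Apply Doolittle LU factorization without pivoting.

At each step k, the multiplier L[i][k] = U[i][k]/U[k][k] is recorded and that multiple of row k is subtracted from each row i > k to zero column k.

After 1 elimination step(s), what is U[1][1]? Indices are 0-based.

Step 1: pivot at (0,0) is 7.
  row1 ← row1 − (3)·row0  ⇒  L[1][0]=3, U row1=(0, 3, 0, 4)
  row2 ← row2 − (10)·row0  ⇒  L[2][0]=10, U row2=(0, 2, 3, 8)
  row3 ← row3 − (7)·row0  ⇒  L[3][0]=7, U row3=(0, 5, 1, 10)

U[1][1] = 3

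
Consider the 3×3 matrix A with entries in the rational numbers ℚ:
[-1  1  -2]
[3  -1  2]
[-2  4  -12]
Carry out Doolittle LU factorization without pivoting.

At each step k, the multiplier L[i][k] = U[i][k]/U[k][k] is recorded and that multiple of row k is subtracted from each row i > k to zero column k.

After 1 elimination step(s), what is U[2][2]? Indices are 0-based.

U[2][2] = -8

Step 1: pivot at (0,0) is -1.
  row1 ← row1 − (-3)·row0  ⇒  L[1][0]=-3, U row1=(0, 2, -4)
  row2 ← row2 − (2)·row0  ⇒  L[2][0]=2, U row2=(0, 2, -8)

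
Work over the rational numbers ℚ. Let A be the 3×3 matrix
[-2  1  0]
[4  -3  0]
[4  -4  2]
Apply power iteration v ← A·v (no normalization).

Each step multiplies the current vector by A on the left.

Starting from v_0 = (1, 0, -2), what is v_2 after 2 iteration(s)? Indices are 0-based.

v_2 = (8, -20, -24)

v_0 = (1, 0, -2).
v_1 = A·v_0 = (-2, 4, 0).
v_2 = A·v_1 = (8, -20, -24).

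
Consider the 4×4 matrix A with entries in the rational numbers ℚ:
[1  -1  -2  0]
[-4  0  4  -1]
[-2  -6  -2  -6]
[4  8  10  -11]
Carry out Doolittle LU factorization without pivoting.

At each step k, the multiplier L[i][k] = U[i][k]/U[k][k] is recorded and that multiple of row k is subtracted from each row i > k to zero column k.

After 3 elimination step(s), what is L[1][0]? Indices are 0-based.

[col 0] pivot 1
  R1 -= -4*R0 → (0, -4, -4, -1)  (L[1][0] := -4)
  R2 -= -2*R0 → (0, -8, -6, -6)  (L[2][0] := -2)
  R3 -= 4*R0 → (0, 12, 18, -11)  (L[3][0] := 4)
[col 1] pivot -4
  R2 -= 2*R1 → (0, 0, 2, -4)  (L[2][1] := 2)
  R3 -= -3*R1 → (0, 0, 6, -14)  (L[3][1] := -3)
[col 2] pivot 2
  R3 -= 3*R2 → (0, 0, 0, -2)  (L[3][2] := 3)

L[1][0] = -4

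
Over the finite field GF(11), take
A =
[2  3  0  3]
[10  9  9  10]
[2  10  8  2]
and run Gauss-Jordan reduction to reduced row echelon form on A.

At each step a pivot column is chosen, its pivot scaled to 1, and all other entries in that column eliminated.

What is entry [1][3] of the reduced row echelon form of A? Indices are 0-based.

M[1][3] = 9

step 1: normalize row 0 (÷2) = (1, 7, 0, 7)
  row 1: subtract 10×row0 = (0, 5, 9, 6)
  row 2: subtract 2×row0 = (0, 7, 8, 10)
step 2: normalize row 1 (÷5) = (0, 1, 4, 10)
  row 0: subtract 7×row1 = (1, 0, 5, 3)
  row 2: subtract 7×row1 = (0, 0, 2, 6)
step 3: normalize row 2 (÷2) = (0, 0, 1, 3)
  row 0: subtract 5×row2 = (1, 0, 0, 10)
  row 1: subtract 4×row2 = (0, 1, 0, 9)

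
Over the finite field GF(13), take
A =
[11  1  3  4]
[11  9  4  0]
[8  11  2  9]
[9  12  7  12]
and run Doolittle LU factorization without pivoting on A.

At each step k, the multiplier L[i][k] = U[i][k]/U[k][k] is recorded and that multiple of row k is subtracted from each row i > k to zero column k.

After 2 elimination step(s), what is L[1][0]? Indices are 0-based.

L[1][0] = 1

Step 1: pivot at (0,0) is 11.
  row1 ← row1 − (1)·row0  ⇒  L[1][0]=1, U row1=(0, 8, 1, 9)
  row2 ← row2 − (9)·row0  ⇒  L[2][0]=9, U row2=(0, 2, 1, 12)
  row3 ← row3 − (2)·row0  ⇒  L[3][0]=2, U row3=(0, 10, 1, 4)
Step 2: pivot at (1,1) is 8.
  row2 ← row2 − (10)·row1  ⇒  L[2][1]=10, U row2=(0, 0, 4, 0)
  row3 ← row3 − (11)·row1  ⇒  L[3][1]=11, U row3=(0, 0, 3, 9)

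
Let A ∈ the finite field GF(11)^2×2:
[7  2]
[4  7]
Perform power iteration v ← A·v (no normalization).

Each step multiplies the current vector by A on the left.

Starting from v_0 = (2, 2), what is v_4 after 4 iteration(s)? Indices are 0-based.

v_0 = (2, 2).
v_1 = A·v_0 = (7, 0).
v_2 = A·v_1 = (5, 6).
v_3 = A·v_2 = (3, 7).
v_4 = A·v_3 = (2, 6).

v_4 = (2, 6)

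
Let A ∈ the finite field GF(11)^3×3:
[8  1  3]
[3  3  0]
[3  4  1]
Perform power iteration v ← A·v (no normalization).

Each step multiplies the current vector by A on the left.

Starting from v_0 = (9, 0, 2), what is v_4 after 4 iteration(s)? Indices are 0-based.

v_0 = (9, 0, 2).
v_1 = A·v_0 = (1, 5, 7).
v_2 = A·v_1 = (1, 7, 8).
v_3 = A·v_2 = (6, 2, 6).
v_4 = A·v_3 = (2, 2, 10).

v_4 = (2, 2, 10)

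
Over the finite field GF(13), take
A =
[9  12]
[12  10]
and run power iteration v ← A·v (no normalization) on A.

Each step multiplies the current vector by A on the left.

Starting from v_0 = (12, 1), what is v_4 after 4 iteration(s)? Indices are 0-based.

v_0 = (12, 1).
v_1 = A·v_0 = (3, 11).
v_2 = A·v_1 = (3, 3).
v_3 = A·v_2 = (11, 1).
v_4 = A·v_3 = (7, 12).

v_4 = (7, 12)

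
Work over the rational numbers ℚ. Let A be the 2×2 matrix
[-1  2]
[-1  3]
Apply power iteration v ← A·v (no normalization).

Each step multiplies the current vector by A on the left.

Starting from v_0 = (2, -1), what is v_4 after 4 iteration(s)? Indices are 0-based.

v_4 = (-38, -65)

v_0 = (2, -1).
v_1 = A·v_0 = (-4, -5).
v_2 = A·v_1 = (-6, -11).
v_3 = A·v_2 = (-16, -27).
v_4 = A·v_3 = (-38, -65).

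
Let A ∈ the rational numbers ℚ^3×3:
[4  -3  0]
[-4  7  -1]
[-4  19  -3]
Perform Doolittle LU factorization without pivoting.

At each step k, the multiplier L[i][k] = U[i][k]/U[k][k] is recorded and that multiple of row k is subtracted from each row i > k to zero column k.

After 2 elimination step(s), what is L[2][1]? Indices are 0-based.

Step 1: pivot at (0,0) is 4.
  row1 ← row1 − (-1)·row0  ⇒  L[1][0]=-1, U row1=(0, 4, -1)
  row2 ← row2 − (-1)·row0  ⇒  L[2][0]=-1, U row2=(0, 16, -3)
Step 2: pivot at (1,1) is 4.
  row2 ← row2 − (4)·row1  ⇒  L[2][1]=4, U row2=(0, 0, 1)

L[2][1] = 4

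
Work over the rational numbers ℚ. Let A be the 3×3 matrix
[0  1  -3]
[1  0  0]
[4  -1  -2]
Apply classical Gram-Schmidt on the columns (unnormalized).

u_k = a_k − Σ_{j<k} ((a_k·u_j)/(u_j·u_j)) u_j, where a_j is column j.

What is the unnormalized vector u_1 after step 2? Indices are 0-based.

u_1 = (1, 4/17, -1/17)

Step 1: u_0 = a_0 = (0, 1, 4).
Step 2: u_1 = a_1 − (-4/17)·u_0 = (1, 4/17, -1/17).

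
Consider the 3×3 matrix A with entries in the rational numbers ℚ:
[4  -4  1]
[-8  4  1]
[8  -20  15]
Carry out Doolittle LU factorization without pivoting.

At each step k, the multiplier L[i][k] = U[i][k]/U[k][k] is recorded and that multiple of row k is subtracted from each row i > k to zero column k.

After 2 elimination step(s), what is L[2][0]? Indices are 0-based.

Step 1: pivot at (0,0) is 4.
  row1 ← row1 − (-2)·row0  ⇒  L[1][0]=-2, U row1=(0, -4, 3)
  row2 ← row2 − (2)·row0  ⇒  L[2][0]=2, U row2=(0, -12, 13)
Step 2: pivot at (1,1) is -4.
  row2 ← row2 − (3)·row1  ⇒  L[2][1]=3, U row2=(0, 0, 4)

L[2][0] = 2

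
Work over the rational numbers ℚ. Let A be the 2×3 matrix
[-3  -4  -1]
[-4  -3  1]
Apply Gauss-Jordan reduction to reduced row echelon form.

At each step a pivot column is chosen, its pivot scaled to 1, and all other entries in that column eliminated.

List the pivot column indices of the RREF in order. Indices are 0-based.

step 1: normalize row 0 (÷-3) = (1, 4/3, 1/3)
  row 1: subtract -4×row0 = (0, 7/3, 7/3)
step 2: normalize row 1 (÷7/3) = (0, 1, 1)
  row 0: subtract 4/3×row1 = (1, 0, -1)

pivot columns: 0, 1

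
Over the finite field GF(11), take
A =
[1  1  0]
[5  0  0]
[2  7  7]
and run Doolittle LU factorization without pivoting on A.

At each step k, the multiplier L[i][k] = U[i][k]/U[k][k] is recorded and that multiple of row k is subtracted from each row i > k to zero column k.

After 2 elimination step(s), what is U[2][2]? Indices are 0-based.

k=0: U[0][0]=1
  eliminate (1,0): mult=5, new row 1: (0, 6, 0); set L[1][0]=5
  eliminate (2,0): mult=2, new row 2: (0, 5, 7); set L[2][0]=2
k=1: U[1][1]=6
  eliminate (2,1): mult=10, new row 2: (0, 0, 7); set L[2][1]=10

U[2][2] = 7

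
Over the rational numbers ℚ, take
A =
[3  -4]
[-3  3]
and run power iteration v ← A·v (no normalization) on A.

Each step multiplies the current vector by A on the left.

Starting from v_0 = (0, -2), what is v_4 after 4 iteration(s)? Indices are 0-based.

v_4 = (2016, -1746)

v_0 = (0, -2).
v_1 = A·v_0 = (8, -6).
v_2 = A·v_1 = (48, -42).
v_3 = A·v_2 = (312, -270).
v_4 = A·v_3 = (2016, -1746).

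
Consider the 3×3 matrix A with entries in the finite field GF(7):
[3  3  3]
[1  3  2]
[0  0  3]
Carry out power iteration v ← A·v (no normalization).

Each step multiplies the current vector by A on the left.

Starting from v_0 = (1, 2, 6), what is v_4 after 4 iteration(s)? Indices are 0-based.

v_4 = (6, 0, 3)

v_0 = (1, 2, 6).
v_1 = A·v_0 = (6, 5, 4).
v_2 = A·v_1 = (3, 1, 5).
v_3 = A·v_2 = (6, 2, 1).
v_4 = A·v_3 = (6, 0, 3).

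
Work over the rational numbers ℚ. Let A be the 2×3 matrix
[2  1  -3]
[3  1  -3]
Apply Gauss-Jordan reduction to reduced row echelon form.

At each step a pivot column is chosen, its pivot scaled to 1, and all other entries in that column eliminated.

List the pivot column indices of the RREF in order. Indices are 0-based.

step 1: normalize row 0 (÷2) = (1, 1/2, -3/2)
  row 1: subtract 3×row0 = (0, -1/2, 3/2)
step 2: normalize row 1 (÷-1/2) = (0, 1, -3)
  row 0: subtract 1/2×row1 = (1, 0, 0)

pivot columns: 0, 1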